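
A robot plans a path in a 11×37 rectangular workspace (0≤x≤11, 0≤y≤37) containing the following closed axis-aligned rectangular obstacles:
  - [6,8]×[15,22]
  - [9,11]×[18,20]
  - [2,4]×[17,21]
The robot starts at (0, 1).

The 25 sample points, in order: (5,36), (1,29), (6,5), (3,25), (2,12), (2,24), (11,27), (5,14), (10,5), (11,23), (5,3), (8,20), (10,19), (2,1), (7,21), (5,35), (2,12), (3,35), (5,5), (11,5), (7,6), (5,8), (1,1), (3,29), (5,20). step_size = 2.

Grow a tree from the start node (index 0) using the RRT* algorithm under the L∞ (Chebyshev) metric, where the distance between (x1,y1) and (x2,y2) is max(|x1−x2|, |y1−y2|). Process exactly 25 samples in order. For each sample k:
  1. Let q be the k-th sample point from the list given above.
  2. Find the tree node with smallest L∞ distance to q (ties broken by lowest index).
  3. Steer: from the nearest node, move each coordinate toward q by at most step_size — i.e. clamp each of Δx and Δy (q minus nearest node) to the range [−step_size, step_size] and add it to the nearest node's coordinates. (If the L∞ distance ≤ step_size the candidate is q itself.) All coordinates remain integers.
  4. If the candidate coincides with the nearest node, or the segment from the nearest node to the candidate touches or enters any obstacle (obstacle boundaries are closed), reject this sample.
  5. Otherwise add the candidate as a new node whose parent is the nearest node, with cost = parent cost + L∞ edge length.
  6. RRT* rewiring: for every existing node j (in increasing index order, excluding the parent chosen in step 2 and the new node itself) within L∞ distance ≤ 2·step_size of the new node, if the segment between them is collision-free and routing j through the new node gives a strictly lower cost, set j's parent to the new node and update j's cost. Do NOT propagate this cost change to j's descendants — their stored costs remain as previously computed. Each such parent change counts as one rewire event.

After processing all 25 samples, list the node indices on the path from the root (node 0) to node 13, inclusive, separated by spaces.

Path: 0 1 2 4 5 6 13

1. q=(5,36) nearest=0 d=35 new=(2,3) → add node 1 parent=0 cost=2
2. q=(1,29) nearest=1 d=26 new=(1,5) → add node 2 parent=1 cost=4
3. q=(6,5) nearest=1 d=4 new=(4,5) → add node 3 parent=1 cost=4
4. q=(3,25) nearest=2 d=20 new=(3,7) → add node 4 parent=2 cost=6
5. q=(2,12) nearest=4 d=5 new=(2,9) → add node 5 parent=4 cost=8
6. q=(2,24) nearest=5 d=15 new=(2,11) → add node 6 parent=5 cost=10
7. q=(11,27) nearest=6 d=16 new=(4,13) → add node 7 parent=6 cost=12
8. q=(5,14) nearest=7 d=1 new=(5,14) → add node 8 parent=7 cost=13
9. q=(10,5) nearest=3 d=6 new=(6,5) → add node 9 parent=3 cost=6
10. q=(11,23) nearest=8 d=9 new=(7,16) → blocked by [6,8]×[15,22], reject
11. q=(5,3) nearest=3 d=2 new=(5,3) → add node 10 parent=3 cost=6
12. q=(8,20) nearest=8 d=6 new=(7,16) → blocked by [6,8]×[15,22], reject
13. q=(10,19) nearest=8 d=5 new=(7,16) → blocked by [6,8]×[15,22], reject
14. q=(2,1) nearest=0 d=2 new=(2,1) → add node 11 parent=0 cost=2; rewire 10→11 (5<6)
15. q=(7,21) nearest=8 d=7 new=(7,16) → blocked by [6,8]×[15,22], reject
16. q=(5,35) nearest=8 d=21 new=(5,16) → add node 12 parent=8 cost=15
17. q=(2,12) nearest=6 d=1 new=(2,12) → add node 13 parent=6 cost=11
18. q=(3,35) nearest=12 d=19 new=(3,18) → blocked by [2,4]×[17,21], reject
19. q=(5,5) nearest=3 d=1 new=(5,5) → add node 14 parent=3 cost=5
20. q=(11,5) nearest=9 d=5 new=(8,5) → add node 15 parent=9 cost=8
21. q=(7,6) nearest=9 d=1 new=(7,6) → add node 16 parent=9 cost=7
22. q=(5,8) nearest=4 d=2 new=(5,8) → add node 17 parent=4 cost=8
23. q=(1,1) nearest=0 d=1 new=(1,1) → add node 18 parent=0 cost=1
24. q=(3,29) nearest=12 d=13 new=(3,18) → blocked by [2,4]×[17,21], reject
25. q=(5,20) nearest=12 d=4 new=(5,18) → add node 19 parent=12 cost=17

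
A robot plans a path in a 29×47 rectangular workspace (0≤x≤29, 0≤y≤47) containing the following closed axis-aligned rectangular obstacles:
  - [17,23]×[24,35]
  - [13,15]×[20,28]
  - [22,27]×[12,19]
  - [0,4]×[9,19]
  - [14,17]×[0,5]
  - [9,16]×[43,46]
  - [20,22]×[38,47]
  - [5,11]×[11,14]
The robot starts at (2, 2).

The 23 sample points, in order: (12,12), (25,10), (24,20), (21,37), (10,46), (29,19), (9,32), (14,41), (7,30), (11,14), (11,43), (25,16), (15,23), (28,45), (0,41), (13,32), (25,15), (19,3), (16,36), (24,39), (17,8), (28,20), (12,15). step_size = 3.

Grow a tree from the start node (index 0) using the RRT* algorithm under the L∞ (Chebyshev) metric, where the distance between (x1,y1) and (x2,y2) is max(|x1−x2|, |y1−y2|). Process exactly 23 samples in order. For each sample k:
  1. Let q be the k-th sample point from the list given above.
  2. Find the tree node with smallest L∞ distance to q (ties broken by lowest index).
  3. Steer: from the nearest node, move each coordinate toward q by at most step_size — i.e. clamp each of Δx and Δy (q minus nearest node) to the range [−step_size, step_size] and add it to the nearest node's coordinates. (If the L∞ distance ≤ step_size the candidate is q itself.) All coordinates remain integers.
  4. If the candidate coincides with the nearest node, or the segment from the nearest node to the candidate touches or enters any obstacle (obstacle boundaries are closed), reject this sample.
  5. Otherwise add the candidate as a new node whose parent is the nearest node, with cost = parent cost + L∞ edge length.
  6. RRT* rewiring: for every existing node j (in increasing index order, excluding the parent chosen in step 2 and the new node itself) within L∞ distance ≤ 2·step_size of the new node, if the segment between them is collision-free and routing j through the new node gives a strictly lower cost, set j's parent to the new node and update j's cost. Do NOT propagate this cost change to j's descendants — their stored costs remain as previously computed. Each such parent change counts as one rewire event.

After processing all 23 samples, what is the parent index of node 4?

Parent of node 4: 3

1. q=(12,12) nearest=0 d=10 new=(5,5) → add node 1 parent=0 cost=3
2. q=(25,10) nearest=1 d=20 new=(8,8) → add node 2 parent=1 cost=6
3. q=(24,20) nearest=2 d=16 new=(11,11) → blocked by [5,11]×[11,14], reject
4. q=(21,37) nearest=2 d=29 new=(11,11) → blocked by [5,11]×[11,14], reject
5. q=(10,46) nearest=2 d=38 new=(10,11) → blocked by [5,11]×[11,14], reject
6. q=(29,19) nearest=2 d=21 new=(11,11) → blocked by [5,11]×[11,14], reject
7. q=(9,32) nearest=2 d=24 new=(9,11) → blocked by [5,11]×[11,14], reject
8. q=(14,41) nearest=2 d=33 new=(11,11) → blocked by [5,11]×[11,14], reject
9. q=(7,30) nearest=2 d=22 new=(7,11) → blocked by [5,11]×[11,14], reject
10. q=(11,14) nearest=2 d=6 new=(11,11) → blocked by [5,11]×[11,14], reject
11. q=(11,43) nearest=2 d=35 new=(11,11) → blocked by [5,11]×[11,14], reject
12. q=(25,16) nearest=2 d=17 new=(11,11) → blocked by [5,11]×[11,14], reject
13. q=(15,23) nearest=2 d=15 new=(11,11) → blocked by [5,11]×[11,14], reject
14. q=(28,45) nearest=2 d=37 new=(11,11) → blocked by [5,11]×[11,14], reject
15. q=(0,41) nearest=2 d=33 new=(5,11) → blocked by [5,11]×[11,14], reject
16. q=(13,32) nearest=2 d=24 new=(11,11) → blocked by [5,11]×[11,14], reject
17. q=(25,15) nearest=2 d=17 new=(11,11) → blocked by [5,11]×[11,14], reject
18. q=(19,3) nearest=2 d=11 new=(11,5) → add node 3 parent=2 cost=9
19. q=(16,36) nearest=2 d=28 new=(11,11) → blocked by [5,11]×[11,14], reject
20. q=(24,39) nearest=2 d=31 new=(11,11) → blocked by [5,11]×[11,14], reject
21. q=(17,8) nearest=3 d=6 new=(14,8) → add node 4 parent=3 cost=12
22. q=(28,20) nearest=4 d=14 new=(17,11) → add node 5 parent=4 cost=15
23. q=(12,15) nearest=5 d=5 new=(14,14) → add node 6 parent=5 cost=18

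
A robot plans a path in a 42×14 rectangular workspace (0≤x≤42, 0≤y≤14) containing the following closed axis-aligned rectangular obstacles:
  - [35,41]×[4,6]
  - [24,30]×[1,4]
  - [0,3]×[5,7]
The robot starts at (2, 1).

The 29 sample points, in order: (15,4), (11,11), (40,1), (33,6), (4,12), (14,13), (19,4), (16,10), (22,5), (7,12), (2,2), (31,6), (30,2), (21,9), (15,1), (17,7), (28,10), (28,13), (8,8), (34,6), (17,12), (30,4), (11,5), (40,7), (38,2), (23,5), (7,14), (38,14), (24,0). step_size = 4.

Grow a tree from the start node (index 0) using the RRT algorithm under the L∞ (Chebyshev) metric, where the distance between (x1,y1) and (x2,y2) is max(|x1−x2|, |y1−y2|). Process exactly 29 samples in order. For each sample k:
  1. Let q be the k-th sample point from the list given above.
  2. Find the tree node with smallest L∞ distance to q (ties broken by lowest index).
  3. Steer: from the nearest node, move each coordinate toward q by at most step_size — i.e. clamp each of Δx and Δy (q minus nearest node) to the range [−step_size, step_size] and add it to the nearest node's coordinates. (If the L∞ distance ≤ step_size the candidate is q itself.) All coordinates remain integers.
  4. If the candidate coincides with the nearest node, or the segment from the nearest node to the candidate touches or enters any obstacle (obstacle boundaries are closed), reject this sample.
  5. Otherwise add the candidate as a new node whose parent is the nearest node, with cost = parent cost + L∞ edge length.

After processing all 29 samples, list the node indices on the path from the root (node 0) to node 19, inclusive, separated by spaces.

Path: 0 1 2 3 4 7 9 12 16 19

1. q=(15,4) nearest=0 d=13 new=(6,4) → add node 1 parent=0 cost=4
2. q=(11,11) nearest=1 d=7 new=(10,8) → add node 2 parent=1 cost=8
3. q=(40,1) nearest=2 d=30 new=(14,4) → add node 3 parent=2 cost=12
4. q=(33,6) nearest=3 d=19 new=(18,6) → add node 4 parent=3 cost=16
5. q=(4,12) nearest=2 d=6 new=(6,12) → add node 5 parent=2 cost=12
6. q=(14,13) nearest=2 d=5 new=(14,12) → add node 6 parent=2 cost=12
7. q=(19,4) nearest=4 d=2 new=(19,4) → add node 7 parent=4 cost=18
8. q=(16,10) nearest=6 d=2 new=(16,10) → add node 8 parent=6 cost=14
9. q=(22,5) nearest=7 d=3 new=(22,5) → add node 9 parent=7 cost=21
10. q=(7,12) nearest=5 d=1 new=(7,12) → add node 10 parent=5 cost=13
11. q=(2,2) nearest=0 d=1 new=(2,2) → add node 11 parent=0 cost=1
12. q=(31,6) nearest=9 d=9 new=(26,6) → add node 12 parent=9 cost=25
13. q=(30,2) nearest=12 d=4 new=(30,2) → blocked by [24,30]×[1,4], reject
14. q=(21,9) nearest=4 d=3 new=(21,9) → add node 13 parent=4 cost=19
15. q=(15,1) nearest=3 d=3 new=(15,1) → add node 14 parent=3 cost=15
16. q=(17,7) nearest=4 d=1 new=(17,7) → add node 15 parent=4 cost=17
17. q=(28,10) nearest=12 d=4 new=(28,10) → add node 16 parent=12 cost=29
18. q=(28,13) nearest=16 d=3 new=(28,13) → add node 17 parent=16 cost=32
19. q=(8,8) nearest=2 d=2 new=(8,8) → add node 18 parent=2 cost=10
20. q=(34,6) nearest=16 d=6 new=(32,6) → add node 19 parent=16 cost=33
21. q=(17,12) nearest=8 d=2 new=(17,12) → add node 20 parent=8 cost=16
22. q=(30,4) nearest=19 d=2 new=(30,4) → blocked by [24,30]×[1,4], reject
23. q=(11,5) nearest=2 d=3 new=(11,5) → add node 21 parent=2 cost=11
24. q=(40,7) nearest=19 d=8 new=(36,7) → add node 22 parent=19 cost=37
25. q=(38,2) nearest=22 d=5 new=(38,3) → blocked by [35,41]×[4,6], reject
26. q=(23,5) nearest=9 d=1 new=(23,5) → add node 23 parent=9 cost=22
27. q=(7,14) nearest=5 d=2 new=(7,14) → add node 24 parent=5 cost=14
28. q=(38,14) nearest=22 d=7 new=(38,11) → add node 25 parent=22 cost=41
29. q=(24,0) nearest=7 d=5 new=(23,0) → add node 26 parent=7 cost=22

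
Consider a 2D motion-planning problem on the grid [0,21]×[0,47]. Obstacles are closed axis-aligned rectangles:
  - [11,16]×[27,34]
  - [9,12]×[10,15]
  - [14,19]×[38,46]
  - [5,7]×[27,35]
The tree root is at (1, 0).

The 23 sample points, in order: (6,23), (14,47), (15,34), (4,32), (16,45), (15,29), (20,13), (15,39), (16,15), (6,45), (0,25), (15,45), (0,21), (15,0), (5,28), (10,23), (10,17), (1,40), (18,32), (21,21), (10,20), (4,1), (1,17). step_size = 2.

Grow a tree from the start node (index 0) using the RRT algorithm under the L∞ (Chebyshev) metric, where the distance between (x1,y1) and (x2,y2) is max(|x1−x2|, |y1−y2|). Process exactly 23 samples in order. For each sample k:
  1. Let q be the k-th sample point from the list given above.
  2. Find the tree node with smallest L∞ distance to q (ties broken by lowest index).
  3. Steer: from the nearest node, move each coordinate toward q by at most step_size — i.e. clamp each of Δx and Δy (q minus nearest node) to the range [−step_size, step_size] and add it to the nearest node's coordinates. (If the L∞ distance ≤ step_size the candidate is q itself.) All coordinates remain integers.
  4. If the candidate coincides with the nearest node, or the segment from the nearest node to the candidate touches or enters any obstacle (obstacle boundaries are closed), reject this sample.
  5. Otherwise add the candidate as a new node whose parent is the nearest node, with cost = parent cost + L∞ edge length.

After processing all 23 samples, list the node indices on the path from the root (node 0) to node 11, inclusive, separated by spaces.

1. q=(6,23) nearest=0 d=23 new=(3,2) → add node 1 parent=0 cost=2
2. q=(14,47) nearest=1 d=45 new=(5,4) → add node 2 parent=1 cost=4
3. q=(15,34) nearest=2 d=30 new=(7,6) → add node 3 parent=2 cost=6
4. q=(4,32) nearest=3 d=26 new=(5,8) → add node 4 parent=3 cost=8
5. q=(16,45) nearest=4 d=37 new=(7,10) → add node 5 parent=4 cost=10
6. q=(15,29) nearest=5 d=19 new=(9,12) → blocked by [9,12]×[10,15], reject
7. q=(20,13) nearest=3 d=13 new=(9,8) → add node 6 parent=3 cost=8
8. q=(15,39) nearest=5 d=29 new=(9,12) → blocked by [9,12]×[10,15], reject
9. q=(16,15) nearest=6 d=7 new=(11,10) → blocked by [9,12]×[10,15], reject
10. q=(6,45) nearest=5 d=35 new=(6,12) → add node 7 parent=5 cost=12
11. q=(0,25) nearest=7 d=13 new=(4,14) → add node 8 parent=7 cost=14
12. q=(15,45) nearest=8 d=31 new=(6,16) → add node 9 parent=8 cost=16
13. q=(0,21) nearest=9 d=6 new=(4,18) → add node 10 parent=9 cost=18
14. q=(15,0) nearest=3 d=8 new=(9,4) → add node 11 parent=3 cost=8
15. q=(5,28) nearest=10 d=10 new=(5,20) → add node 12 parent=10 cost=20
16. q=(10,23) nearest=12 d=5 new=(7,22) → add node 13 parent=12 cost=22
17. q=(10,17) nearest=9 d=4 new=(8,17) → add node 14 parent=9 cost=18
18. q=(1,40) nearest=13 d=18 new=(5,24) → add node 15 parent=13 cost=24
19. q=(18,32) nearest=13 d=11 new=(9,24) → add node 16 parent=13 cost=24
20. q=(21,21) nearest=16 d=12 new=(11,22) → add node 17 parent=16 cost=26
21. q=(10,20) nearest=17 d=2 new=(10,20) → add node 18 parent=17 cost=28
22. q=(4,1) nearest=1 d=1 new=(4,1) → add node 19 parent=1 cost=3
23. q=(1,17) nearest=8 d=3 new=(2,16) → add node 20 parent=8 cost=16

Path: 0 1 2 3 11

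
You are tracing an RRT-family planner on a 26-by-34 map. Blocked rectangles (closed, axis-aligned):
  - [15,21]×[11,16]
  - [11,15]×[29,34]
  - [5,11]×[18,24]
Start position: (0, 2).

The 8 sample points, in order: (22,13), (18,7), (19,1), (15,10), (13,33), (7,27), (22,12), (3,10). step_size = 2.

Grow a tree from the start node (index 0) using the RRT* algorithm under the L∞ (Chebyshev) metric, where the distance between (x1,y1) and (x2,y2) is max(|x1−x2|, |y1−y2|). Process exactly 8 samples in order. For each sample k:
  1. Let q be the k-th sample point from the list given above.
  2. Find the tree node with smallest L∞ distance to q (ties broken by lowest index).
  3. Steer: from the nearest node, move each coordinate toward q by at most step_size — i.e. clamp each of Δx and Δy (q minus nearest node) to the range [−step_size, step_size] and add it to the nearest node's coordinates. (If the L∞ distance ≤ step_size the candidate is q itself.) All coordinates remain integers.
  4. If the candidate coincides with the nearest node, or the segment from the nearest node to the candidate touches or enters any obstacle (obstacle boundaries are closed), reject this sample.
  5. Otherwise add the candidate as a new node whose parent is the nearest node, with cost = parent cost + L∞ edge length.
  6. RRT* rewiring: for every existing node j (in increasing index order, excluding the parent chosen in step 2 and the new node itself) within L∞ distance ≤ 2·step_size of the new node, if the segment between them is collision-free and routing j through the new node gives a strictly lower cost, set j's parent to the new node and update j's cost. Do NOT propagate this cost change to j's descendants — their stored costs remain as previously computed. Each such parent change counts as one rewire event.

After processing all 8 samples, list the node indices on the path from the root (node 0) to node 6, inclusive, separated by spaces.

Path: 0 1 2 5 6

1. q=(22,13) nearest=0 d=22 new=(2,4) → add node 1 parent=0 cost=2
2. q=(18,7) nearest=1 d=16 new=(4,6) → add node 2 parent=1 cost=4
3. q=(19,1) nearest=2 d=15 new=(6,4) → add node 3 parent=2 cost=6
4. q=(15,10) nearest=3 d=9 new=(8,6) → add node 4 parent=3 cost=8
5. q=(13,33) nearest=2 d=27 new=(6,8) → add node 5 parent=2 cost=6
6. q=(7,27) nearest=5 d=19 new=(7,10) → add node 6 parent=5 cost=8
7. q=(22,12) nearest=4 d=14 new=(10,8) → add node 7 parent=4 cost=10
8. q=(3,10) nearest=5 d=3 new=(4,10) → add node 8 parent=5 cost=8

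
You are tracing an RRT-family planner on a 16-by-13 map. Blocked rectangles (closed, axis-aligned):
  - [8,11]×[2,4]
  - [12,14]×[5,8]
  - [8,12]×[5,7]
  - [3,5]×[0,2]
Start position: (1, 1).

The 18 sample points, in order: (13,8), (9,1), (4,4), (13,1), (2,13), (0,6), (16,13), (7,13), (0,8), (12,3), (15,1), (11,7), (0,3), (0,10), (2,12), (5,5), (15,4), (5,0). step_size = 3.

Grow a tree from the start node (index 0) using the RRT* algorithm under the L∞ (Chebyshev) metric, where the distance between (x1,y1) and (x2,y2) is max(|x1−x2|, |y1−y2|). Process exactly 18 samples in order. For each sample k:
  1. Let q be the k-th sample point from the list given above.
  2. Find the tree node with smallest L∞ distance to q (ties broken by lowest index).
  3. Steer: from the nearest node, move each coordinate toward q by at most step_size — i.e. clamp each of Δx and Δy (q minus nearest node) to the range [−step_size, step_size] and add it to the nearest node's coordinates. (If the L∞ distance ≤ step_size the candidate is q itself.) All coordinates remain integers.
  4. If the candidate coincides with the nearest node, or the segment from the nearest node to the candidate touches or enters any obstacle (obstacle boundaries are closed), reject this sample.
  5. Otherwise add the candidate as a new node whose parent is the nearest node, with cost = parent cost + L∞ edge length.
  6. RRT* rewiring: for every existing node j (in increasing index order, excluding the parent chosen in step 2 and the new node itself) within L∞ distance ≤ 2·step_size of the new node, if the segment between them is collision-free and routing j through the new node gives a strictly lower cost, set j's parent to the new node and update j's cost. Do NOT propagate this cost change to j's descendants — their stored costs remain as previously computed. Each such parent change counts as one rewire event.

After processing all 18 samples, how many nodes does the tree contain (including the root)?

Node count: 15

1. q=(13,8) nearest=0 d=12 new=(4,4) → add node 1 parent=0 cost=3
2. q=(9,1) nearest=1 d=5 new=(7,1) → add node 2 parent=1 cost=6
3. q=(4,4) nearest=1 d=0 → coincident, reject
4. q=(13,1) nearest=2 d=6 new=(10,1) → add node 3 parent=2 cost=9
5. q=(2,13) nearest=1 d=9 new=(2,7) → add node 4 parent=1 cost=6
6. q=(0,6) nearest=4 d=2 new=(0,6) → add node 5 parent=4 cost=8
7. q=(16,13) nearest=1 d=12 new=(7,7) → add node 6 parent=1 cost=6
8. q=(7,13) nearest=4 d=6 new=(5,10) → add node 7 parent=4 cost=9
9. q=(0,8) nearest=4 d=2 new=(0,8) → add node 8 parent=4 cost=8
10. q=(12,3) nearest=3 d=2 new=(12,3) → blocked by [8,11]×[2,4], reject
11. q=(15,1) nearest=3 d=5 new=(13,1) → add node 9 parent=3 cost=12
12. q=(11,7) nearest=6 d=4 new=(10,7) → blocked by [8,12]×[5,7], reject
13. q=(0,3) nearest=0 d=2 new=(0,3) → add node 10 parent=0 cost=2; rewire 5→10 (5<8); rewire 8→10 (7<8)
14. q=(0,10) nearest=8 d=2 new=(0,10) → add node 11 parent=8 cost=9
15. q=(2,12) nearest=11 d=2 new=(2,12) → add node 12 parent=11 cost=11
16. q=(5,5) nearest=1 d=1 new=(5,5) → add node 13 parent=1 cost=4
17. q=(15,4) nearest=9 d=3 new=(15,4) → add node 14 parent=9 cost=15
18. q=(5,0) nearest=2 d=2 new=(5,0) → blocked by [3,5]×[0,2], reject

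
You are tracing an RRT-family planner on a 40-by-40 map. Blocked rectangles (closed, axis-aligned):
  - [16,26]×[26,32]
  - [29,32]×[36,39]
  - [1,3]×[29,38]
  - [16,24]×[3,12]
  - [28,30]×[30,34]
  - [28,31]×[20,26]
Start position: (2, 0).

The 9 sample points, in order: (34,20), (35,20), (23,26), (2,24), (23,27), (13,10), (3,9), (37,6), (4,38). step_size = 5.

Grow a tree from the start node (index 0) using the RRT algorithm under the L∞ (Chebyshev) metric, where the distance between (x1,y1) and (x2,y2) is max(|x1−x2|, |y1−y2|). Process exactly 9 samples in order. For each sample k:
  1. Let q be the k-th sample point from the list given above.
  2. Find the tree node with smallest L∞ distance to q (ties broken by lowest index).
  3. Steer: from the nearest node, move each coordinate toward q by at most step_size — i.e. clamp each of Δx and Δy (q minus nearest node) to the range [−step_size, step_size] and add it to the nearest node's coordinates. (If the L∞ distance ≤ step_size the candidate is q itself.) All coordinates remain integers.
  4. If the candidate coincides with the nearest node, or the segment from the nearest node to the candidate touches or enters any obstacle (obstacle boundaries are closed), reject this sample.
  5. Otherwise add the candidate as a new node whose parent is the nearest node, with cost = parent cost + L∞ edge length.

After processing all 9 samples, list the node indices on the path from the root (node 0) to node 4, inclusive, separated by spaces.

Path: 0 1 2 4

1. q=(34,20) nearest=0 d=32 new=(7,5) → add node 1 parent=0 cost=5
2. q=(35,20) nearest=1 d=28 new=(12,10) → add node 2 parent=1 cost=10
3. q=(23,26) nearest=2 d=16 new=(17,15) → add node 3 parent=2 cost=15
4. q=(2,24) nearest=2 d=14 new=(7,15) → add node 4 parent=2 cost=15
5. q=(23,27) nearest=3 d=12 new=(22,20) → add node 5 parent=3 cost=20
6. q=(13,10) nearest=2 d=1 new=(13,10) → add node 6 parent=2 cost=11
7. q=(3,9) nearest=1 d=4 new=(3,9) → add node 7 parent=1 cost=9
8. q=(37,6) nearest=5 d=15 new=(27,15) → add node 8 parent=5 cost=25
9. q=(4,38) nearest=5 d=18 new=(17,25) → add node 9 parent=5 cost=25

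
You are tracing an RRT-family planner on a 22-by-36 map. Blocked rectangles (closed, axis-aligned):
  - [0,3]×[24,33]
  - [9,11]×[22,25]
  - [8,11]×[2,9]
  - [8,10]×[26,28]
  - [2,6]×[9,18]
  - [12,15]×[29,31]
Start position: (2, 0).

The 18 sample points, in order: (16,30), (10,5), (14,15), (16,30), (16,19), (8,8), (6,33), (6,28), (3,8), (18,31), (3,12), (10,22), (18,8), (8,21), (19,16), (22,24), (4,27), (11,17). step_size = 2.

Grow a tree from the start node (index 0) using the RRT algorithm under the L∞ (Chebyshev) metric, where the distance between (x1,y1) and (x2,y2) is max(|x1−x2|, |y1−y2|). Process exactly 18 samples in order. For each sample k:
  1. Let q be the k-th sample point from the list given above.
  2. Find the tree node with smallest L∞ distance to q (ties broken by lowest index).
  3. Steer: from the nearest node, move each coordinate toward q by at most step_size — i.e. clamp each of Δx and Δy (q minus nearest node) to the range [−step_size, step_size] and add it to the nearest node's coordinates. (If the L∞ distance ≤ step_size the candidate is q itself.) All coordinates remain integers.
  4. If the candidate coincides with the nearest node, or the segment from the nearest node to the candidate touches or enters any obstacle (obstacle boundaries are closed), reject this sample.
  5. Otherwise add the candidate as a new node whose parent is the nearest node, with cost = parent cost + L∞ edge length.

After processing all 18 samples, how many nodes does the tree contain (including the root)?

1. q=(16,30) nearest=0 d=30 new=(4,2) → add node 1 parent=0 cost=2
2. q=(10,5) nearest=1 d=6 new=(6,4) → add node 2 parent=1 cost=4
3. q=(14,15) nearest=2 d=11 new=(8,6) → blocked by [8,11]×[2,9], reject
4. q=(16,30) nearest=2 d=26 new=(8,6) → blocked by [8,11]×[2,9], reject
5. q=(16,19) nearest=2 d=15 new=(8,6) → blocked by [8,11]×[2,9], reject
6. q=(8,8) nearest=2 d=4 new=(8,6) → blocked by [8,11]×[2,9], reject
7. q=(6,33) nearest=2 d=29 new=(6,6) → add node 3 parent=2 cost=6
8. q=(6,28) nearest=3 d=22 new=(6,8) → add node 4 parent=3 cost=8
9. q=(3,8) nearest=3 d=3 new=(4,8) → add node 5 parent=3 cost=8
10. q=(18,31) nearest=4 d=23 new=(8,10) → add node 6 parent=4 cost=10
11. q=(3,12) nearest=4 d=4 new=(4,10) → blocked by [2,6]×[9,18], reject
12. q=(10,22) nearest=6 d=12 new=(10,12) → add node 7 parent=6 cost=12
13. q=(18,8) nearest=7 d=8 new=(12,10) → add node 8 parent=7 cost=14
14. q=(8,21) nearest=7 d=9 new=(8,14) → add node 9 parent=7 cost=14
15. q=(19,16) nearest=8 d=7 new=(14,12) → add node 10 parent=8 cost=16
16. q=(22,24) nearest=7 d=12 new=(12,14) → add node 11 parent=7 cost=14
17. q=(4,27) nearest=9 d=13 new=(6,16) → blocked by [2,6]×[9,18], reject
18. q=(11,17) nearest=9 d=3 new=(10,16) → add node 12 parent=9 cost=16

Node count: 13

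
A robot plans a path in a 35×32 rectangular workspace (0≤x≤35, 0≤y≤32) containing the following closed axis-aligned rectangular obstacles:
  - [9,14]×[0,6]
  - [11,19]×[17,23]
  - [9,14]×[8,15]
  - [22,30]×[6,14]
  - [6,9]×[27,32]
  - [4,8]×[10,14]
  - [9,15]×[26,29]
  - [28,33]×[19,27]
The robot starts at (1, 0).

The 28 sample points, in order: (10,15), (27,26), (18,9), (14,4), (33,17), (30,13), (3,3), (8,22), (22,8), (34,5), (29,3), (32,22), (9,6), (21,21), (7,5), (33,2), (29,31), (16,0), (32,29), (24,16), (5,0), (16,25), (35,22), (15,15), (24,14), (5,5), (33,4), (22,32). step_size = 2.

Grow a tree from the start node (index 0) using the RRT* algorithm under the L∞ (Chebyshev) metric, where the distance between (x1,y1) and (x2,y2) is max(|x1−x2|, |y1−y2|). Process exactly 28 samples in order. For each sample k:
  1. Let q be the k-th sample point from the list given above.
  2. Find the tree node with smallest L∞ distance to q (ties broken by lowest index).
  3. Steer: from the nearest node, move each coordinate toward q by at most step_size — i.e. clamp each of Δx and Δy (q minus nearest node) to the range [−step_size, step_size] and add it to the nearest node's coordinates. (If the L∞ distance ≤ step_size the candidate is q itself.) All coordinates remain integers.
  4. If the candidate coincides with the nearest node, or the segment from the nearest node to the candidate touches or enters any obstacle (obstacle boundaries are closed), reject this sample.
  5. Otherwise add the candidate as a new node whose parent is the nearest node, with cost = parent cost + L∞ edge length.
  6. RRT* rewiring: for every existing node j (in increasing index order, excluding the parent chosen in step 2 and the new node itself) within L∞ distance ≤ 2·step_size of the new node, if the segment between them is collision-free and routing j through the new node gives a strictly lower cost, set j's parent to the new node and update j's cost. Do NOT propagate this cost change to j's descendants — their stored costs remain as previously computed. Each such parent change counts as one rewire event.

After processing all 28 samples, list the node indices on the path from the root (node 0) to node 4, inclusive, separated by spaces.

1. q=(10,15) nearest=0 d=15 new=(3,2) → add node 1 parent=0 cost=2
2. q=(27,26) nearest=1 d=24 new=(5,4) → add node 2 parent=1 cost=4
3. q=(18,9) nearest=2 d=13 new=(7,6) → add node 3 parent=2 cost=6
4. q=(14,4) nearest=3 d=7 new=(9,4) → blocked by [9,14]×[0,6], reject
5. q=(33,17) nearest=3 d=26 new=(9,8) → blocked by [9,14]×[8,15], reject
6. q=(30,13) nearest=3 d=23 new=(9,8) → blocked by [9,14]×[8,15], reject
7. q=(3,3) nearest=1 d=1 new=(3,3) → add node 4 parent=1 cost=3
8. q=(8,22) nearest=3 d=16 new=(8,8) → add node 5 parent=3 cost=8
9. q=(22,8) nearest=5 d=14 new=(10,8) → blocked by [9,14]×[8,15], reject
10. q=(34,5) nearest=5 d=26 new=(10,6) → blocked by [9,14]×[0,6], reject
11. q=(29,3) nearest=5 d=21 new=(10,6) → blocked by [9,14]×[0,6], reject
12. q=(32,22) nearest=5 d=24 new=(10,10) → blocked by [9,14]×[8,15], reject
13. q=(9,6) nearest=3 d=2 new=(9,6) → blocked by [9,14]×[0,6], reject
14. q=(21,21) nearest=5 d=13 new=(10,10) → blocked by [9,14]×[8,15], reject
15. q=(7,5) nearest=3 d=1 new=(7,5) → add node 6 parent=3 cost=7
16. q=(33,2) nearest=5 d=25 new=(10,6) → blocked by [9,14]×[0,6], reject
17. q=(29,31) nearest=5 d=23 new=(10,10) → blocked by [9,14]×[8,15], reject
18. q=(16,0) nearest=5 d=8 new=(10,6) → blocked by [9,14]×[0,6], reject
19. q=(32,29) nearest=5 d=24 new=(10,10) → blocked by [9,14]×[8,15], reject
20. q=(24,16) nearest=5 d=16 new=(10,10) → blocked by [9,14]×[8,15], reject
21. q=(5,0) nearest=1 d=2 new=(5,0) → add node 7 parent=1 cost=4
22. q=(16,25) nearest=5 d=17 new=(10,10) → blocked by [9,14]×[8,15], reject
23. q=(35,22) nearest=5 d=27 new=(10,10) → blocked by [9,14]×[8,15], reject
24. q=(15,15) nearest=5 d=7 new=(10,10) → blocked by [9,14]×[8,15], reject
25. q=(24,14) nearest=5 d=16 new=(10,10) → blocked by [9,14]×[8,15], reject
26. q=(5,5) nearest=2 d=1 new=(5,5) → add node 8 parent=2 cost=5
27. q=(33,4) nearest=5 d=25 new=(10,6) → blocked by [9,14]×[0,6], reject
28. q=(22,32) nearest=5 d=24 new=(10,10) → blocked by [9,14]×[8,15], reject

Path: 0 1 4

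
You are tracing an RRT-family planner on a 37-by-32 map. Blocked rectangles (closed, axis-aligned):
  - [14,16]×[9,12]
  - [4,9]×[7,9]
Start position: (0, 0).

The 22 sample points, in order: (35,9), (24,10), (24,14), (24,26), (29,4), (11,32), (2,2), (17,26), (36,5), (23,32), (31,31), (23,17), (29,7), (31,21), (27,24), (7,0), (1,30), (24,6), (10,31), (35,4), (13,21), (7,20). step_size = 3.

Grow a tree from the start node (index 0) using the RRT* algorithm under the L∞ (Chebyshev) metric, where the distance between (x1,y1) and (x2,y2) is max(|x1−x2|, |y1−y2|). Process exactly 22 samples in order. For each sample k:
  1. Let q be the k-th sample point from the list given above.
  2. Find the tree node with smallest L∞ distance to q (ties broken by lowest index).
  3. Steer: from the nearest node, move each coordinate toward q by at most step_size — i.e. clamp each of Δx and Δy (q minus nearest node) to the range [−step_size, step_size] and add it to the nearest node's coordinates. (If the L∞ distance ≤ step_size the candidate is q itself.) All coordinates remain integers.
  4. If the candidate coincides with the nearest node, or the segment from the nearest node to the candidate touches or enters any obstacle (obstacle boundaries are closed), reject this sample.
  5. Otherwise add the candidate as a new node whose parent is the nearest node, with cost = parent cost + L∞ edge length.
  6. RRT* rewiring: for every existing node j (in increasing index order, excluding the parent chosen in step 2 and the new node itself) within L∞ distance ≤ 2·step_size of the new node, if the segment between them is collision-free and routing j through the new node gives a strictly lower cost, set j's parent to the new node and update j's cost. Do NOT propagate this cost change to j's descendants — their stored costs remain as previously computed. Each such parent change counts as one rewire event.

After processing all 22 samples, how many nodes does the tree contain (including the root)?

1. q=(35,9) nearest=0 d=35 new=(3,3) → add node 1 parent=0 cost=3
2. q=(24,10) nearest=1 d=21 new=(6,6) → add node 2 parent=1 cost=6
3. q=(24,14) nearest=2 d=18 new=(9,9) → blocked by [4,9]×[7,9], reject
4. q=(24,26) nearest=2 d=20 new=(9,9) → blocked by [4,9]×[7,9], reject
5. q=(29,4) nearest=2 d=23 new=(9,4) → add node 3 parent=2 cost=9
6. q=(11,32) nearest=2 d=26 new=(9,9) → blocked by [4,9]×[7,9], reject
7. q=(2,2) nearest=1 d=1 new=(2,2) → add node 4 parent=1 cost=4
8. q=(17,26) nearest=2 d=20 new=(9,9) → blocked by [4,9]×[7,9], reject
9. q=(36,5) nearest=3 d=27 new=(12,5) → add node 5 parent=3 cost=12
10. q=(23,32) nearest=2 d=26 new=(9,9) → blocked by [4,9]×[7,9], reject
11. q=(31,31) nearest=2 d=25 new=(9,9) → blocked by [4,9]×[7,9], reject
12. q=(23,17) nearest=5 d=12 new=(15,8) → add node 6 parent=5 cost=15
13. q=(29,7) nearest=6 d=14 new=(18,7) → add node 7 parent=6 cost=18
14. q=(31,21) nearest=7 d=14 new=(21,10) → add node 8 parent=7 cost=21
15. q=(27,24) nearest=8 d=14 new=(24,13) → add node 9 parent=8 cost=24
16. q=(7,0) nearest=1 d=4 new=(6,0) → add node 10 parent=1 cost=6
17. q=(1,30) nearest=8 d=20 new=(18,13) → add node 11 parent=8 cost=24
18. q=(24,6) nearest=8 d=4 new=(24,7) → add node 12 parent=8 cost=24
19. q=(10,31) nearest=9 d=18 new=(21,16) → add node 13 parent=9 cost=27
20. q=(35,4) nearest=9 d=11 new=(27,10) → add node 14 parent=9 cost=27
21. q=(13,21) nearest=11 d=8 new=(15,16) → add node 15 parent=11 cost=27
22. q=(7,20) nearest=15 d=8 new=(12,19) → add node 16 parent=15 cost=30

Node count: 17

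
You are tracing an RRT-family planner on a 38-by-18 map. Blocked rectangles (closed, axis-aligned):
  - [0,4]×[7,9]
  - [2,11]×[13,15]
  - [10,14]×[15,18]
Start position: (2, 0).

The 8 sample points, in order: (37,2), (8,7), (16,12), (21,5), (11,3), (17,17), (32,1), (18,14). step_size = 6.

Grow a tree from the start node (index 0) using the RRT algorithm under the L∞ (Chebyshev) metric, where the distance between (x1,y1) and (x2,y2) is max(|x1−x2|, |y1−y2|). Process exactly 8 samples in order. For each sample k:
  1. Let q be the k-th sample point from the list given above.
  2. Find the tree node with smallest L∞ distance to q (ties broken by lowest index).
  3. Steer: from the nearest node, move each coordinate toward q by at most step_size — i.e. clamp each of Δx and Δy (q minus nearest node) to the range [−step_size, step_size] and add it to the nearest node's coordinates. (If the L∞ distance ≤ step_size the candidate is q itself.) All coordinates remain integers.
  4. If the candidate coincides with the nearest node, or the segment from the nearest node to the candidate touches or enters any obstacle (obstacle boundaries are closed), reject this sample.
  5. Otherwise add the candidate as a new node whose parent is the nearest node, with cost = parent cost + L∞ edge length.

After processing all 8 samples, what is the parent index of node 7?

1. q=(37,2) nearest=0 d=35 new=(8,2) → add node 1 parent=0 cost=6
2. q=(8,7) nearest=1 d=5 new=(8,7) → add node 2 parent=1 cost=11
3. q=(16,12) nearest=2 d=8 new=(14,12) → add node 3 parent=2 cost=17
4. q=(21,5) nearest=3 d=7 new=(20,6) → add node 4 parent=3 cost=23
5. q=(11,3) nearest=1 d=3 new=(11,3) → add node 5 parent=1 cost=9
6. q=(17,17) nearest=3 d=5 new=(17,17) → add node 6 parent=3 cost=22
7. q=(32,1) nearest=4 d=12 new=(26,1) → add node 7 parent=4 cost=29
8. q=(18,14) nearest=6 d=3 new=(18,14) → add node 8 parent=6 cost=25

Parent of node 7: 4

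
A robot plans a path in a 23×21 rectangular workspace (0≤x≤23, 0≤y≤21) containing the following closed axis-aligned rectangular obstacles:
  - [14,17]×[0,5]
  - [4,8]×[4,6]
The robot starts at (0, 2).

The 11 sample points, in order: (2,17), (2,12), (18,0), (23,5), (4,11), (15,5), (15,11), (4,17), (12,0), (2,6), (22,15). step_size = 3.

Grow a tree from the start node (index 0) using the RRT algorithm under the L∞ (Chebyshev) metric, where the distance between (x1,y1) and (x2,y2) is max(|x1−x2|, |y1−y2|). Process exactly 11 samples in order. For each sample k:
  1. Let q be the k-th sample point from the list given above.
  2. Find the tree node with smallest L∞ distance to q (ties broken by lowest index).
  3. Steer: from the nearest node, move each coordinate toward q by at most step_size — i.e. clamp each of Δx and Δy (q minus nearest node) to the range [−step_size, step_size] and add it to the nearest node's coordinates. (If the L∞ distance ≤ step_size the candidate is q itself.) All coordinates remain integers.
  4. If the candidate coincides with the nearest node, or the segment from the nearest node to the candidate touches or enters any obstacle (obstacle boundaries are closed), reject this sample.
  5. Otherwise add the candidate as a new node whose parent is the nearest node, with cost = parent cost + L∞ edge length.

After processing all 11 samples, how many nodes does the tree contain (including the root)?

1. q=(2,17) nearest=0 d=15 new=(2,5) → add node 1 parent=0 cost=3
2. q=(2,12) nearest=1 d=7 new=(2,8) → add node 2 parent=1 cost=6
3. q=(18,0) nearest=1 d=16 new=(5,2) → add node 3 parent=1 cost=6
4. q=(23,5) nearest=3 d=18 new=(8,5) → blocked by [4,8]×[4,6], reject
5. q=(4,11) nearest=2 d=3 new=(4,11) → add node 4 parent=2 cost=9
6. q=(15,5) nearest=3 d=10 new=(8,5) → blocked by [4,8]×[4,6], reject
7. q=(15,11) nearest=3 d=10 new=(8,5) → blocked by [4,8]×[4,6], reject
8. q=(4,17) nearest=4 d=6 new=(4,14) → add node 5 parent=4 cost=12
9. q=(12,0) nearest=3 d=7 new=(8,0) → add node 6 parent=3 cost=9
10. q=(2,6) nearest=1 d=1 new=(2,6) → add node 7 parent=1 cost=4
11. q=(22,15) nearest=6 d=15 new=(11,3) → add node 8 parent=6 cost=12

Node count: 9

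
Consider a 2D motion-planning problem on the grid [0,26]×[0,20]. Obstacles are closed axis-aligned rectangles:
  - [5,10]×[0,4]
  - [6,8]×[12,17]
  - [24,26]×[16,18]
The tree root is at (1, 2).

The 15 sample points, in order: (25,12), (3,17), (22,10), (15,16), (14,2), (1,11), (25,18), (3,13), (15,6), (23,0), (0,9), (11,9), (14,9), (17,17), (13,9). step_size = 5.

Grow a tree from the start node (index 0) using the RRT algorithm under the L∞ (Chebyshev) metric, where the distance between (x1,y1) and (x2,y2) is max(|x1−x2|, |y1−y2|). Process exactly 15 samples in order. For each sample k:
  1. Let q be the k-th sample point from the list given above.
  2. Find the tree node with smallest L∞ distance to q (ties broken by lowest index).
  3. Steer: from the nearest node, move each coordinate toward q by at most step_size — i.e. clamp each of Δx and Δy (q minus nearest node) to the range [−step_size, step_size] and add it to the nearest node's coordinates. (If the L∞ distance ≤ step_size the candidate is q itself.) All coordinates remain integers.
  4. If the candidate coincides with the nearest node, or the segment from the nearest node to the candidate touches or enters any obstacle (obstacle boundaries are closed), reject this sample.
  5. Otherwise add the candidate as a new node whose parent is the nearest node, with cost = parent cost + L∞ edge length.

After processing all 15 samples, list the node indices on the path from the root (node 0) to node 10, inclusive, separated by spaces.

1. q=(25,12) nearest=0 d=24 new=(6,7) → add node 1 parent=0 cost=5
2. q=(3,17) nearest=1 d=10 new=(3,12) → add node 2 parent=1 cost=10
3. q=(22,10) nearest=1 d=16 new=(11,10) → add node 3 parent=1 cost=10
4. q=(15,16) nearest=3 d=6 new=(15,15) → add node 4 parent=3 cost=15
5. q=(14,2) nearest=1 d=8 new=(11,2) → blocked by [5,10]×[0,4], reject
6. q=(1,11) nearest=2 d=2 new=(1,11) → add node 5 parent=2 cost=12
7. q=(25,18) nearest=4 d=10 new=(20,18) → add node 6 parent=4 cost=20
8. q=(3,13) nearest=2 d=1 new=(3,13) → add node 7 parent=2 cost=11
9. q=(15,6) nearest=3 d=4 new=(15,6) → add node 8 parent=3 cost=14
10. q=(23,0) nearest=8 d=8 new=(20,1) → add node 9 parent=8 cost=19
11. q=(0,9) nearest=5 d=2 new=(0,9) → add node 10 parent=5 cost=14
12. q=(11,9) nearest=3 d=1 new=(11,9) → add node 11 parent=3 cost=11
13. q=(14,9) nearest=3 d=3 new=(14,9) → add node 12 parent=3 cost=13
14. q=(17,17) nearest=4 d=2 new=(17,17) → add node 13 parent=4 cost=17
15. q=(13,9) nearest=12 d=1 new=(13,9) → add node 14 parent=12 cost=14

Path: 0 1 2 5 10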